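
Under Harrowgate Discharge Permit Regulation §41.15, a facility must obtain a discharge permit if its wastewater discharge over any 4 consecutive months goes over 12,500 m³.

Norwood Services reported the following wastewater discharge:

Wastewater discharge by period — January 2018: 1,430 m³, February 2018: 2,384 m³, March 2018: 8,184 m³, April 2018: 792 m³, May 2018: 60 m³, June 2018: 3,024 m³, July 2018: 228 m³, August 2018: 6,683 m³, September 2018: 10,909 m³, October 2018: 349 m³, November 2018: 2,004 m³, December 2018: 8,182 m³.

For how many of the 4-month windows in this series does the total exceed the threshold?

January 2018–April 2018: 1,430 m³ + 2,384 m³ + 8,184 m³ + 792 m³ = 12,790 m³ (over)
February 2018–May 2018: 2,384 m³ + 8,184 m³ + 792 m³ + 60 m³ = 11,420 m³ (under)
March 2018–June 2018: 8,184 m³ + 792 m³ + 60 m³ + 3,024 m³ = 12,060 m³ (under)
April 2018–July 2018: 792 m³ + 60 m³ + 3,024 m³ + 228 m³ = 4,104 m³ (under)
May 2018–August 2018: 60 m³ + 3,024 m³ + 228 m³ + 6,683 m³ = 9,995 m³ (under)
June 2018–September 2018: 3,024 m³ + 228 m³ + 6,683 m³ + 10,909 m³ = 20,844 m³ (over)
July 2018–October 2018: 228 m³ + 6,683 m³ + 10,909 m³ + 349 m³ = 18,169 m³ (over)
August 2018–November 2018: 6,683 m³ + 10,909 m³ + 349 m³ + 2,004 m³ = 19,945 m³ (over)
September 2018–December 2018: 10,909 m³ + 349 m³ + 2,004 m³ + 8,182 m³ = 21,444 m³ (over)
5 windows exceed the threshold.

5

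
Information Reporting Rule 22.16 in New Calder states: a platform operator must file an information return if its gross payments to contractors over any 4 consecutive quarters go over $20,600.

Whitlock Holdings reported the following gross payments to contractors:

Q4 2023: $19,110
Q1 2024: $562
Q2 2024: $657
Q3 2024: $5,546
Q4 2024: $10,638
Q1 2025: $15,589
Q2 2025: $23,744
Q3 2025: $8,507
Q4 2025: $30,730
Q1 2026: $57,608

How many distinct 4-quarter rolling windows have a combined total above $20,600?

Q4 2023–Q3 2024: $19,110 + $562 + $657 + $5,546 = $25,875 (over)
Q1 2024–Q4 2024: $562 + $657 + $5,546 + $10,638 = $17,403 (under)
Q2 2024–Q1 2025: $657 + $5,546 + $10,638 + $15,589 = $32,430 (over)
Q3 2024–Q2 2025: $5,546 + $10,638 + $15,589 + $23,744 = $55,517 (over)
Q4 2024–Q3 2025: $10,638 + $15,589 + $23,744 + $8,507 = $58,478 (over)
Q1 2025–Q4 2025: $15,589 + $23,744 + $8,507 + $30,730 = $78,570 (over)
Q2 2025–Q1 2026: $23,744 + $8,507 + $30,730 + $57,608 = $120,589 (over)
6 windows exceed the threshold.

6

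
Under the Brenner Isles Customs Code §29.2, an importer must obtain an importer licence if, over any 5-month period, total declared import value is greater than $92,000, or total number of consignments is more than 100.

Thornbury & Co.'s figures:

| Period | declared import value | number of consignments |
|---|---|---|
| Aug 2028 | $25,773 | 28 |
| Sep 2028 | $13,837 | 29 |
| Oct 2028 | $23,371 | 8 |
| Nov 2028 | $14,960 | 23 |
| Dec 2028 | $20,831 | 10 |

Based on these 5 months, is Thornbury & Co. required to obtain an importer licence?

Yes

Total declared import value: $25,773 + $13,837 + $23,371 + $14,960 + $20,831 = $98,772 (> $92,000).
Total number of consignments: 28 + 29 + 8 + 23 + 10 = 98 (≤ 100).
The test is 'or': at least one threshold is exceeded.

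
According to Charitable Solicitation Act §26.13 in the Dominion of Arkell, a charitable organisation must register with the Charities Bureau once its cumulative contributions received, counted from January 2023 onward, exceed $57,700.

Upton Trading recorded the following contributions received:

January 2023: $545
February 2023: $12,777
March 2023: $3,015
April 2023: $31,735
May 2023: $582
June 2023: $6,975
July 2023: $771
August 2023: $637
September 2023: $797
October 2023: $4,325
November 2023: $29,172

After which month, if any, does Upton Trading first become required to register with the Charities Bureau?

September 2023

Through January 2023: $545
Through February 2023: $13,322
Through March 2023: $16,337
Through April 2023: $48,072
Through May 2023: $48,654
Through June 2023: $55,629
Through July 2023: $56,400
Through August 2023: $57,037
Through September 2023: $57,834 ← exceeds threshold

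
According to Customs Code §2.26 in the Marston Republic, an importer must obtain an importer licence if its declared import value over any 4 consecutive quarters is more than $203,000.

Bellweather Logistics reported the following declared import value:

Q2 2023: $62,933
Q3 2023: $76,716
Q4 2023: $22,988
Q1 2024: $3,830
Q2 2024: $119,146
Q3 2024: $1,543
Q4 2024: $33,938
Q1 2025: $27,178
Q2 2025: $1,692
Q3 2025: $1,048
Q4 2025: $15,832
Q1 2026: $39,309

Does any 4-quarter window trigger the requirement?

Q2 2023–Q1 2024: $62,933 + $76,716 + $22,988 + $3,830 = $166,467 (under)
Q3 2023–Q2 2024: $76,716 + $22,988 + $3,830 + $119,146 = $222,680 (over)
Q4 2023–Q3 2024: $22,988 + $3,830 + $119,146 + $1,543 = $147,507 (under)
Q1 2024–Q4 2024: $3,830 + $119,146 + $1,543 + $33,938 = $158,457 (under)
Q2 2024–Q1 2025: $119,146 + $1,543 + $33,938 + $27,178 = $181,805 (under)
Q3 2024–Q2 2025: $1,543 + $33,938 + $27,178 + $1,692 = $64,351 (under)
Q4 2024–Q3 2025: $33,938 + $27,178 + $1,692 + $1,048 = $63,856 (under)
Q1 2025–Q4 2025: $27,178 + $1,692 + $1,048 + $15,832 = $45,750 (under)
Q2 2025–Q1 2026: $1,692 + $1,048 + $15,832 + $39,309 = $57,881 (under)
At least one window exceeds $203,000.

Yes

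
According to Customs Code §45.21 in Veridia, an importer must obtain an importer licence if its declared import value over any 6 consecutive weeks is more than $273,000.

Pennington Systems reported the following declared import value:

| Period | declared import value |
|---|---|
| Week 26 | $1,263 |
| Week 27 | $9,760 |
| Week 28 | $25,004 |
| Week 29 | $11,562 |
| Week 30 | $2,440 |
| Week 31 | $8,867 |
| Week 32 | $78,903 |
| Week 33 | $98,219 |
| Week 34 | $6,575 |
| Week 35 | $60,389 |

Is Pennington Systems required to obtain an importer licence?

No

Week 26–Week 31: $1,263 + $9,760 + $25,004 + $11,562 + $2,440 + $8,867 = $58,896 (under)
Week 27–Week 32: $9,760 + $25,004 + $11,562 + $2,440 + $8,867 + $78,903 = $136,536 (under)
Week 28–Week 33: $25,004 + $11,562 + $2,440 + $8,867 + $78,903 + $98,219 = $224,995 (under)
Week 29–Week 34: $11,562 + $2,440 + $8,867 + $78,903 + $98,219 + $6,575 = $206,566 (under)
Week 30–Week 35: $2,440 + $8,867 + $78,903 + $98,219 + $6,575 + $60,389 = $255,393 (under)
No window exceeds $273,000.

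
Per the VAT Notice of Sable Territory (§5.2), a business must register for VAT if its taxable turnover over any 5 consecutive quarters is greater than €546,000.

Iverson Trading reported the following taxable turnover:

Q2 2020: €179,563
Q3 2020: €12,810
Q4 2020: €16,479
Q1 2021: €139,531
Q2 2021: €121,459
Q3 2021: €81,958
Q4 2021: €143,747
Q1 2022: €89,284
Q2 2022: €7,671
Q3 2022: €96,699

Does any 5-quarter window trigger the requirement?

Q2 2020–Q2 2021: €179,563 + €12,810 + €16,479 + €139,531 + €121,459 = €469,842 (under)
Q3 2020–Q3 2021: €12,810 + €16,479 + €139,531 + €121,459 + €81,958 = €372,237 (under)
Q4 2020–Q4 2021: €16,479 + €139,531 + €121,459 + €81,958 + €143,747 = €503,174 (under)
Q1 2021–Q1 2022: €139,531 + €121,459 + €81,958 + €143,747 + €89,284 = €575,979 (over)
Q2 2021–Q2 2022: €121,459 + €81,958 + €143,747 + €89,284 + €7,671 = €444,119 (under)
Q3 2021–Q3 2022: €81,958 + €143,747 + €89,284 + €7,671 + €96,699 = €419,359 (under)
At least one window exceeds €546,000.

Yes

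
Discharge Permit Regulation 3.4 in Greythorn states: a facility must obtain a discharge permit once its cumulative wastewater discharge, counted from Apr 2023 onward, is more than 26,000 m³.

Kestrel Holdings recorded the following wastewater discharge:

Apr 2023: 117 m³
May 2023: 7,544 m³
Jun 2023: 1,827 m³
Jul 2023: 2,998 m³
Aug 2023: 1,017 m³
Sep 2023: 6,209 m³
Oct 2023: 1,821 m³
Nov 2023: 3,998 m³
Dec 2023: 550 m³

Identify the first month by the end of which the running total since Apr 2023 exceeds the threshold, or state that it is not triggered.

Through Apr 2023: 117 m³
Through May 2023: 7,661 m³
Through Jun 2023: 9,488 m³
Through Jul 2023: 12,486 m³
Through Aug 2023: 13,503 m³
Through Sep 2023: 19,712 m³
Through Oct 2023: 21,533 m³
Through Nov 2023: 25,531 m³
Through Dec 2023: 26,081 m³ ← exceeds threshold

Dec 2023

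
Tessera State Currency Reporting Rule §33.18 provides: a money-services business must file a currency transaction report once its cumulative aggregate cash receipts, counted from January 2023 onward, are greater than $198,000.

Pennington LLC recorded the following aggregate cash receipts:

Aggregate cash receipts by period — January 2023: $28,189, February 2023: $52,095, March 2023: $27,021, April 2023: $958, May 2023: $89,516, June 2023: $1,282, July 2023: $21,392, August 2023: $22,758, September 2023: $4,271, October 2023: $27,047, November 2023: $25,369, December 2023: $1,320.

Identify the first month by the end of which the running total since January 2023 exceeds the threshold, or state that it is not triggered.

June 2023

Through January 2023: $28,189
Through February 2023: $80,284
Through March 2023: $107,305
Through April 2023: $108,263
Through May 2023: $197,779
Through June 2023: $199,061 ← exceeds threshold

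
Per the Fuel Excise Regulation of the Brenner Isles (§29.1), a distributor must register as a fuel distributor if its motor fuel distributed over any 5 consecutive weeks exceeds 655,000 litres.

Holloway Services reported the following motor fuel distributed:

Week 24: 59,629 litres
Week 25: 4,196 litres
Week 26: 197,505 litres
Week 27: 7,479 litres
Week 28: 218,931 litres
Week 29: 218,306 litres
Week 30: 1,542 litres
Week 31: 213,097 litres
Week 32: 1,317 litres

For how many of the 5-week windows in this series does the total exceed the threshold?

Week 24–Week 28: 59,629 litres + 4,196 litres + 197,505 litres + 7,479 litres + 218,931 litres = 487,740 litres (under)
Week 25–Week 29: 4,196 litres + 197,505 litres + 7,479 litres + 218,931 litres + 218,306 litres = 646,417 litres (under)
Week 26–Week 30: 197,505 litres + 7,479 litres + 218,931 litres + 218,306 litres + 1,542 litres = 643,763 litres (under)
Week 27–Week 31: 7,479 litres + 218,931 litres + 218,306 litres + 1,542 litres + 213,097 litres = 659,355 litres (over)
Week 28–Week 32: 218,931 litres + 218,306 litres + 1,542 litres + 213,097 litres + 1,317 litres = 653,193 litres (under)
1 window exceeds the threshold.

1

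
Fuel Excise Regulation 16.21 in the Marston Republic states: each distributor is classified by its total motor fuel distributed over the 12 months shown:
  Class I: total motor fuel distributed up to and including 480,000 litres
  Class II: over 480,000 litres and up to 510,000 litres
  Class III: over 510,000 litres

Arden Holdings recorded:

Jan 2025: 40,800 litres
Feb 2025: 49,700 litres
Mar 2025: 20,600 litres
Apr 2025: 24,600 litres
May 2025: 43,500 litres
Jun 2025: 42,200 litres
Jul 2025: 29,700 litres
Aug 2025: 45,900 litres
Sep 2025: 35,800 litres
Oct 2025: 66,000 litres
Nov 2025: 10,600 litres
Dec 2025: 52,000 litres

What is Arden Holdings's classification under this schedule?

Total motor fuel distributed: 40,800 litres + 49,700 litres + 20,600 litres + 24,600 litres + 43,500 litres + 42,200 litres + 29,700 litres + 45,900 litres + 35,800 litres + 66,000 litres + 10,600 litres + 52,000 litres = 461,400 litres.
461,400 litres ≤ 480,000 litres, so Class I applies.

Class I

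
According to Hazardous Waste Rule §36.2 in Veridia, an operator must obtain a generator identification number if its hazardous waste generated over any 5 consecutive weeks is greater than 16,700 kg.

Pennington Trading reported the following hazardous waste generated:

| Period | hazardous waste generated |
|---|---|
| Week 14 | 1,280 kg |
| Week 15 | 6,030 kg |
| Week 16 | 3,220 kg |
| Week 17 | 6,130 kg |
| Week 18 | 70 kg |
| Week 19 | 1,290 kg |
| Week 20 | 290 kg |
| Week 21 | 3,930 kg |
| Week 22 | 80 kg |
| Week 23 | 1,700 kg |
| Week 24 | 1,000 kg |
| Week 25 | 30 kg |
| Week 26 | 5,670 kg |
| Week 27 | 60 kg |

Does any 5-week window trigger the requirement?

Week 14–Week 18: 1,280 kg + 6,030 kg + 3,220 kg + 6,130 kg + 70 kg = 16,730 kg (over)
Week 15–Week 19: 6,030 kg + 3,220 kg + 6,130 kg + 70 kg + 1,290 kg = 16,740 kg (over)
Week 16–Week 20: 3,220 kg + 6,130 kg + 70 kg + 1,290 kg + 290 kg = 11,000 kg (under)
Week 17–Week 21: 6,130 kg + 70 kg + 1,290 kg + 290 kg + 3,930 kg = 11,710 kg (under)
Week 18–Week 22: 70 kg + 1,290 kg + 290 kg + 3,930 kg + 80 kg = 5,660 kg (under)
Week 19–Week 23: 1,290 kg + 290 kg + 3,930 kg + 80 kg + 1,700 kg = 7,290 kg (under)
Week 20–Week 24: 290 kg + 3,930 kg + 80 kg + 1,700 kg + 1,000 kg = 7,000 kg (under)
Week 21–Week 25: 3,930 kg + 80 kg + 1,700 kg + 1,000 kg + 30 kg = 6,740 kg (under)
Week 22–Week 26: 80 kg + 1,700 kg + 1,000 kg + 30 kg + 5,670 kg = 8,480 kg (under)
Week 23–Week 27: 1,700 kg + 1,000 kg + 30 kg + 5,670 kg + 60 kg = 8,460 kg (under)
At least one window exceeds 16,700 kg.

Yes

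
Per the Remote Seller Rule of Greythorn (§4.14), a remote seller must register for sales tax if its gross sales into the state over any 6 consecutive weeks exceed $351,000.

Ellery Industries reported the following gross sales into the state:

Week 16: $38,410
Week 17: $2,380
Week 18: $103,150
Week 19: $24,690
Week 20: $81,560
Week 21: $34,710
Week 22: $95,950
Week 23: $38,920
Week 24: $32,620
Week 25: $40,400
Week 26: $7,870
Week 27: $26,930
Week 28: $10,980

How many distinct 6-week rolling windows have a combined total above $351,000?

1

Week 16–Week 21: $38,410 + $2,380 + $103,150 + $24,690 + $81,560 + $34,710 = $284,900 (under)
Week 17–Week 22: $2,380 + $103,150 + $24,690 + $81,560 + $34,710 + $95,950 = $342,440 (under)
Week 18–Week 23: $103,150 + $24,690 + $81,560 + $34,710 + $95,950 + $38,920 = $378,980 (over)
Week 19–Week 24: $24,690 + $81,560 + $34,710 + $95,950 + $38,920 + $32,620 = $308,450 (under)
Week 20–Week 25: $81,560 + $34,710 + $95,950 + $38,920 + $32,620 + $40,400 = $324,160 (under)
Week 21–Week 26: $34,710 + $95,950 + $38,920 + $32,620 + $40,400 + $7,870 = $250,470 (under)
Week 22–Week 27: $95,950 + $38,920 + $32,620 + $40,400 + $7,870 + $26,930 = $242,690 (under)
Week 23–Week 28: $38,920 + $32,620 + $40,400 + $7,870 + $26,930 + $10,980 = $157,720 (under)
1 window exceeds the threshold.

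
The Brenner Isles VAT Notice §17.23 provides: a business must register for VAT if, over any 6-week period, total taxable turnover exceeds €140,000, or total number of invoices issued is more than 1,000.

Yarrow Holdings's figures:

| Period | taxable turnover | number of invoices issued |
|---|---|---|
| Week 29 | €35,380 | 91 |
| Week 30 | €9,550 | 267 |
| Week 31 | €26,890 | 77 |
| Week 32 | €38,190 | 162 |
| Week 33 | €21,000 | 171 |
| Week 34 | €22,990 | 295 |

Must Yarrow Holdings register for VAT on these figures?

Total taxable turnover: €35,380 + €9,550 + €26,890 + €38,190 + €21,000 + €22,990 = €154,000 (> €140,000).
Total number of invoices issued: 91 + 267 + 77 + 162 + 171 + 295 = 1,063 (> 1,000).
The test is 'or': at least one threshold is exceeded.

Yes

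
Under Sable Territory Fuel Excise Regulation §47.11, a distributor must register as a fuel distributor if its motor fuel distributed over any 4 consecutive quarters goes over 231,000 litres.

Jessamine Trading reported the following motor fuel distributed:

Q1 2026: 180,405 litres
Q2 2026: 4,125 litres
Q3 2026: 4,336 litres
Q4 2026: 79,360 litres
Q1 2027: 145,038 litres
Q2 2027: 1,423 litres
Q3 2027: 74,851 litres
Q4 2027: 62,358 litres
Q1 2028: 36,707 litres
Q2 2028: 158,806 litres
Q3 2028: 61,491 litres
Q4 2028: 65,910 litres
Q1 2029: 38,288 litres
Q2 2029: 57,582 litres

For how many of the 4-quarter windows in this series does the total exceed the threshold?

Q1 2026–Q4 2026: 180,405 litres + 4,125 litres + 4,336 litres + 79,360 litres = 268,226 litres (over)
Q2 2026–Q1 2027: 4,125 litres + 4,336 litres + 79,360 litres + 145,038 litres = 232,859 litres (over)
Q3 2026–Q2 2027: 4,336 litres + 79,360 litres + 145,038 litres + 1,423 litres = 230,157 litres (under)
Q4 2026–Q3 2027: 79,360 litres + 145,038 litres + 1,423 litres + 74,851 litres = 300,672 litres (over)
Q1 2027–Q4 2027: 145,038 litres + 1,423 litres + 74,851 litres + 62,358 litres = 283,670 litres (over)
Q2 2027–Q1 2028: 1,423 litres + 74,851 litres + 62,358 litres + 36,707 litres = 175,339 litres (under)
Q3 2027–Q2 2028: 74,851 litres + 62,358 litres + 36,707 litres + 158,806 litres = 332,722 litres (over)
Q4 2027–Q3 2028: 62,358 litres + 36,707 litres + 158,806 litres + 61,491 litres = 319,362 litres (over)
Q1 2028–Q4 2028: 36,707 litres + 158,806 litres + 61,491 litres + 65,910 litres = 322,914 litres (over)
Q2 2028–Q1 2029: 158,806 litres + 61,491 litres + 65,910 litres + 38,288 litres = 324,495 litres (over)
Q3 2028–Q2 2029: 61,491 litres + 65,910 litres + 38,288 litres + 57,582 litres = 223,271 litres (under)
8 windows exceed the threshold.

8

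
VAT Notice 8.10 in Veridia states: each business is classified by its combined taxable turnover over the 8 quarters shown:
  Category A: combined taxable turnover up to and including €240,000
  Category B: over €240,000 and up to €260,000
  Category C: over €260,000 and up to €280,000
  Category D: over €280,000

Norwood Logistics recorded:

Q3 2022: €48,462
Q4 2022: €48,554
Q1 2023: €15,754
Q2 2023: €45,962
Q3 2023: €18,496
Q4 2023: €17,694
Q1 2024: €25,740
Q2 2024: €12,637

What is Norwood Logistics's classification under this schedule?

Combined taxable turnover: €48,462 + €48,554 + €15,754 + €45,962 + €18,496 + €17,694 + €25,740 + €12,637 = €233,299.
€233,299 ≤ €240,000, so Category A applies.

Category A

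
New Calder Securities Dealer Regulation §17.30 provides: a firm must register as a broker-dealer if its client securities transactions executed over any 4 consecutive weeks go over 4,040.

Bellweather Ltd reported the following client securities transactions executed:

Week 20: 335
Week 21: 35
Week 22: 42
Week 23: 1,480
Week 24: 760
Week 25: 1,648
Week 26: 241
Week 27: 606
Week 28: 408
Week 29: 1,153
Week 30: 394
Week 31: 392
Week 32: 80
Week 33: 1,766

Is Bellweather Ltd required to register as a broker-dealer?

Week 20–Week 23: 335 + 35 + 42 + 1,480 = 1,892 (under)
Week 21–Week 24: 35 + 42 + 1,480 + 760 = 2,317 (under)
Week 22–Week 25: 42 + 1,480 + 760 + 1,648 = 3,930 (under)
Week 23–Week 26: 1,480 + 760 + 1,648 + 241 = 4,129 (over)
Week 24–Week 27: 760 + 1,648 + 241 + 606 = 3,255 (under)
Week 25–Week 28: 1,648 + 241 + 606 + 408 = 2,903 (under)
Week 26–Week 29: 241 + 606 + 408 + 1,153 = 2,408 (under)
Week 27–Week 30: 606 + 408 + 1,153 + 394 = 2,561 (under)
Week 28–Week 31: 408 + 1,153 + 394 + 392 = 2,347 (under)
Week 29–Week 32: 1,153 + 394 + 392 + 80 = 2,019 (under)
Week 30–Week 33: 394 + 392 + 80 + 1,766 = 2,632 (under)
At least one window exceeds 4,040.

Yes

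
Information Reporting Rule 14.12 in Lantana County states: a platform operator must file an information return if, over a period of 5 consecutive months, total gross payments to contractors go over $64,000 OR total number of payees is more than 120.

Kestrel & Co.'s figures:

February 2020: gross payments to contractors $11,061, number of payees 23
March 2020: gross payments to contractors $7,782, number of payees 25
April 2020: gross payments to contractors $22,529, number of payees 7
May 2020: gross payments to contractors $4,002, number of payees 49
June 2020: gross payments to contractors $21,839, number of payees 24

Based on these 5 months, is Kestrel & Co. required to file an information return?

Total gross payments to contractors: $11,061 + $7,782 + $22,529 + $4,002 + $21,839 = $67,213 (> $64,000).
Total number of payees: 23 + 25 + 7 + 49 + 24 = 128 (> 120).
The test is 'or': at least one threshold is exceeded.

Yes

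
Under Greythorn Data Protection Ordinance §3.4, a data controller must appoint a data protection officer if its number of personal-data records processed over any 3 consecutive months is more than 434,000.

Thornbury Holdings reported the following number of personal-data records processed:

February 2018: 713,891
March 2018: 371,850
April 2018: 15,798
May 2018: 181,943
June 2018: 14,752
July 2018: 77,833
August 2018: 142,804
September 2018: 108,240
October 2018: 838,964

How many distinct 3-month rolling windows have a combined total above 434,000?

3

February 2018–April 2018: 713,891 + 371,850 + 15,798 = 1,101,539 (over)
March 2018–May 2018: 371,850 + 15,798 + 181,943 = 569,591 (over)
April 2018–June 2018: 15,798 + 181,943 + 14,752 = 212,493 (under)
May 2018–July 2018: 181,943 + 14,752 + 77,833 = 274,528 (under)
June 2018–August 2018: 14,752 + 77,833 + 142,804 = 235,389 (under)
July 2018–September 2018: 77,833 + 142,804 + 108,240 = 328,877 (under)
August 2018–October 2018: 142,804 + 108,240 + 838,964 = 1,090,008 (over)
3 windows exceed the threshold.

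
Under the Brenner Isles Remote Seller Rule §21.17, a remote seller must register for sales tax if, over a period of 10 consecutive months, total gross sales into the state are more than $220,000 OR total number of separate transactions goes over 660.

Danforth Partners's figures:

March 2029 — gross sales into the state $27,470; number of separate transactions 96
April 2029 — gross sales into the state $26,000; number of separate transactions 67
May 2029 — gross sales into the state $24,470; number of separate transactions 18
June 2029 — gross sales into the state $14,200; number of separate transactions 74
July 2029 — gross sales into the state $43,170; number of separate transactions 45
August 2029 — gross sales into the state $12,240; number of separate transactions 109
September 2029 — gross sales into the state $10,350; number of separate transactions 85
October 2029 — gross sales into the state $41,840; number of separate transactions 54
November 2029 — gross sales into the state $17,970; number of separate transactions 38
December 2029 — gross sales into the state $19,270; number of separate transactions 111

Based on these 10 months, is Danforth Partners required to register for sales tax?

Total gross sales into the state: $27,470 + $26,000 + $24,470 + $14,200 + $43,170 + $12,240 + $10,350 + $41,840 + $17,970 + $19,270 = $236,980 (> $220,000).
Total number of separate transactions: 96 + 67 + 18 + 74 + 45 + 109 + 85 + 54 + 38 + 111 = 697 (> 660).
The test is 'or': at least one threshold is exceeded.

Yes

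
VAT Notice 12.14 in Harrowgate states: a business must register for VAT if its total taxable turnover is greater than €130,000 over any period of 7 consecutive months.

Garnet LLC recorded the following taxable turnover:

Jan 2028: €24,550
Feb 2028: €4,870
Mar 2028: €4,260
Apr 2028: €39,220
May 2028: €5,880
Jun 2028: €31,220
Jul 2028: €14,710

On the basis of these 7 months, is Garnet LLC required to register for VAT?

Total taxable turnover: €24,550 + €4,870 + €4,260 + €39,220 + €5,880 + €31,220 + €14,710 = €124,710.
€124,710 ≤ €130,000, so the threshold is not exceeded.

No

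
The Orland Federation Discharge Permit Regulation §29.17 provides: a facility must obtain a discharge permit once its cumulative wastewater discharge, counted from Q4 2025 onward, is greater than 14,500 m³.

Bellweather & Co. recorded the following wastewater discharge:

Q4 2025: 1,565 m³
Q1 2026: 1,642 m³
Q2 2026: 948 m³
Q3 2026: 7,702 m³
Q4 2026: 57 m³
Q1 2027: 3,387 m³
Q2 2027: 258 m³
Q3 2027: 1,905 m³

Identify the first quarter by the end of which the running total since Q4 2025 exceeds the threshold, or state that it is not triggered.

Through Q4 2025: 1,565 m³
Through Q1 2026: 3,207 m³
Through Q2 2026: 4,155 m³
Through Q3 2026: 11,857 m³
Through Q4 2026: 11,914 m³
Through Q1 2027: 15,301 m³ ← exceeds threshold

Q1 2027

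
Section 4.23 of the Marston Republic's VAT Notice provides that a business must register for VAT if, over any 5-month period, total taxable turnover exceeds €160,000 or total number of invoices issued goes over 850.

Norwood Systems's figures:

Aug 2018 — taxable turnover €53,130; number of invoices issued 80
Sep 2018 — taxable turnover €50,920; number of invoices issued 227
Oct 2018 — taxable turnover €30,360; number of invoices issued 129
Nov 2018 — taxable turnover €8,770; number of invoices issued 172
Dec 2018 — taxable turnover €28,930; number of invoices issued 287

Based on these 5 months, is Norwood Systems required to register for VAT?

Yes

Total taxable turnover: €53,130 + €50,920 + €30,360 + €8,770 + €28,930 = €172,110 (> €160,000).
Total number of invoices issued: 80 + 227 + 129 + 172 + 287 = 895 (> 850).
The test is 'or': at least one threshold is exceeded.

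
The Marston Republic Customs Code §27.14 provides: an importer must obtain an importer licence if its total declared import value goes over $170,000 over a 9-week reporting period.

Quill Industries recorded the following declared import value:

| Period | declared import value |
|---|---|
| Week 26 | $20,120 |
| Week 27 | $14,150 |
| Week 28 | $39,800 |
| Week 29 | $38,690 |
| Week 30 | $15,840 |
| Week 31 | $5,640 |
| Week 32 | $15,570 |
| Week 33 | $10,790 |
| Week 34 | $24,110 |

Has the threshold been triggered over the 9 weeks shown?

Yes

Total declared import value: $20,120 + $14,150 + $39,800 + $38,690 + $15,840 + $5,640 + $15,570 + $10,790 + $24,110 = $184,710.
$184,710 > $170,000, so the threshold is exceeded.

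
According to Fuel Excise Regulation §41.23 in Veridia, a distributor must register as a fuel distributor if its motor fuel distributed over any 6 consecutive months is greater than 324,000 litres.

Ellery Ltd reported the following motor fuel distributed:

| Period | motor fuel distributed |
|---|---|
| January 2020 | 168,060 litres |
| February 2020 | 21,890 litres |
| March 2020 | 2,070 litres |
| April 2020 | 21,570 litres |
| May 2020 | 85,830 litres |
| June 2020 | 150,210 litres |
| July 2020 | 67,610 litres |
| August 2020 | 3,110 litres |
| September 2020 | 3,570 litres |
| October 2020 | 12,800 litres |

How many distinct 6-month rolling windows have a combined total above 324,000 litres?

4

January 2020–June 2020: 168,060 litres + 21,890 litres + 2,070 litres + 21,570 litres + 85,830 litres + 150,210 litres = 449,630 litres (over)
February 2020–July 2020: 21,890 litres + 2,070 litres + 21,570 litres + 85,830 litres + 150,210 litres + 67,610 litres = 349,180 litres (over)
March 2020–August 2020: 2,070 litres + 21,570 litres + 85,830 litres + 150,210 litres + 67,610 litres + 3,110 litres = 330,400 litres (over)
April 2020–September 2020: 21,570 litres + 85,830 litres + 150,210 litres + 67,610 litres + 3,110 litres + 3,570 litres = 331,900 litres (over)
May 2020–October 2020: 85,830 litres + 150,210 litres + 67,610 litres + 3,110 litres + 3,570 litres + 12,800 litres = 323,130 litres (under)
4 windows exceed the threshold.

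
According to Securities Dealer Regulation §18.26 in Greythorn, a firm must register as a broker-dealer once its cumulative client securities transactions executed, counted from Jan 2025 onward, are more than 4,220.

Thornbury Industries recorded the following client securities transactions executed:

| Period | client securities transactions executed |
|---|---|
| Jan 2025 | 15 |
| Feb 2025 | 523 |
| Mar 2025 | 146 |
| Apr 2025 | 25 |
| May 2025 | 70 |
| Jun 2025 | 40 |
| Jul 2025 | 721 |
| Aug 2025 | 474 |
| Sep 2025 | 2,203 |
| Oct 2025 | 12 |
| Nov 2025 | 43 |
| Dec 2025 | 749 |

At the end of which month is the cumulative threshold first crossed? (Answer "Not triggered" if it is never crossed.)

Through Jan 2025: 15
Through Feb 2025: 538
Through Mar 2025: 684
Through Apr 2025: 709
Through May 2025: 779
Through Jun 2025: 819
Through Jul 2025: 1,540
Through Aug 2025: 2,014
Through Sep 2025: 4,217
Through Oct 2025: 4,229 ← exceeds threshold

Oct 2025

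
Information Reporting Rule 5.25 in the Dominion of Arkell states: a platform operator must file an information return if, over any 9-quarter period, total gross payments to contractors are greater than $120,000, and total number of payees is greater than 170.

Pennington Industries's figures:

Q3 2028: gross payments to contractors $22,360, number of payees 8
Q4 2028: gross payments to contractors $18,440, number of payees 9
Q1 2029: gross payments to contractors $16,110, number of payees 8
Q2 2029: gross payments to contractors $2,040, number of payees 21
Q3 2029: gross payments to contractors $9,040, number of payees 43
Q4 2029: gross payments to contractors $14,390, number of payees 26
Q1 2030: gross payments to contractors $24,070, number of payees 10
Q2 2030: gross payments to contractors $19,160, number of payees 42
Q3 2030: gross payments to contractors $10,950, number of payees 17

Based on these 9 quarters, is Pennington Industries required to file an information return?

Yes

Total gross payments to contractors: $22,360 + $18,440 + $16,110 + $2,040 + $9,040 + $14,390 + $24,070 + $19,160 + $10,950 = $136,560 (> $120,000).
Total number of payees: 8 + 9 + 8 + 21 + 43 + 26 + 10 + 42 + 17 = 184 (> 170).
The test is 'and': both thresholds are exceeded.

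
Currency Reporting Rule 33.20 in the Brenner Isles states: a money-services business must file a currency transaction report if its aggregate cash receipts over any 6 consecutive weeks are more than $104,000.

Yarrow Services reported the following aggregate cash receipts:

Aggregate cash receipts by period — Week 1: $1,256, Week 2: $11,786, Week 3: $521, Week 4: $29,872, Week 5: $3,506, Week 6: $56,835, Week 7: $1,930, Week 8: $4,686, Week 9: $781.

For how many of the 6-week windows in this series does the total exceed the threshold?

Week 1–Week 6: $1,256 + $11,786 + $521 + $29,872 + $3,506 + $56,835 = $103,776 (under)
Week 2–Week 7: $11,786 + $521 + $29,872 + $3,506 + $56,835 + $1,930 = $104,450 (over)
Week 3–Week 8: $521 + $29,872 + $3,506 + $56,835 + $1,930 + $4,686 = $97,350 (under)
Week 4–Week 9: $29,872 + $3,506 + $56,835 + $1,930 + $4,686 + $781 = $97,610 (under)
1 window exceeds the threshold.

1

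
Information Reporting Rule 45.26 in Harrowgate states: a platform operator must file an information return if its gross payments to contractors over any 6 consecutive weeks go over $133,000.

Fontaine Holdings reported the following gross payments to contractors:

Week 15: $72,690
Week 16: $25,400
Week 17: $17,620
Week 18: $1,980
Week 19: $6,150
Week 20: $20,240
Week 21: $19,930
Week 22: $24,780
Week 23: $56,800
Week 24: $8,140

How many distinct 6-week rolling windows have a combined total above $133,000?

Week 15–Week 20: $72,690 + $25,400 + $17,620 + $1,980 + $6,150 + $20,240 = $144,080 (over)
Week 16–Week 21: $25,400 + $17,620 + $1,980 + $6,150 + $20,240 + $19,930 = $91,320 (under)
Week 17–Week 22: $17,620 + $1,980 + $6,150 + $20,240 + $19,930 + $24,780 = $90,700 (under)
Week 18–Week 23: $1,980 + $6,150 + $20,240 + $19,930 + $24,780 + $56,800 = $129,880 (under)
Week 19–Week 24: $6,150 + $20,240 + $19,930 + $24,780 + $56,800 + $8,140 = $136,040 (over)
2 windows exceed the threshold.

2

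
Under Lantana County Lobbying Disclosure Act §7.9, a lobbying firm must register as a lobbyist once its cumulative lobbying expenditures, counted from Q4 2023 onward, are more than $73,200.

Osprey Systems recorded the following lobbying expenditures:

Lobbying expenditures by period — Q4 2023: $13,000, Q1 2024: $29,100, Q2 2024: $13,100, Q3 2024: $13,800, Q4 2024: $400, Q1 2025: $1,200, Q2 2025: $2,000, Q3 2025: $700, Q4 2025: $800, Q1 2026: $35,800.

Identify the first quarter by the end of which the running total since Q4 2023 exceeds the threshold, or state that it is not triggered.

Through Q4 2023: $13,000
Through Q1 2024: $42,100
Through Q2 2024: $55,200
Through Q3 2024: $69,000
Through Q4 2024: $69,400
Through Q1 2025: $70,600
Through Q2 2025: $72,600
Through Q3 2025: $73,300 ← exceeds threshold

Q3 2025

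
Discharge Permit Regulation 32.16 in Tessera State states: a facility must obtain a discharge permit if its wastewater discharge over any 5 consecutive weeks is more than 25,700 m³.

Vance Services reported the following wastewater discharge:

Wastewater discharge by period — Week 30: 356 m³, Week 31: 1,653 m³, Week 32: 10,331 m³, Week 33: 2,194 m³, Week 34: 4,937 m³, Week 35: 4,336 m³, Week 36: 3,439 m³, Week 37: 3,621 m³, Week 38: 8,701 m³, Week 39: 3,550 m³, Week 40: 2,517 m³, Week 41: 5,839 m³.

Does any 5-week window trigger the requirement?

No

Week 30–Week 34: 356 m³ + 1,653 m³ + 10,331 m³ + 2,194 m³ + 4,937 m³ = 19,471 m³ (under)
Week 31–Week 35: 1,653 m³ + 10,331 m³ + 2,194 m³ + 4,937 m³ + 4,336 m³ = 23,451 m³ (under)
Week 32–Week 36: 10,331 m³ + 2,194 m³ + 4,937 m³ + 4,336 m³ + 3,439 m³ = 25,237 m³ (under)
Week 33–Week 37: 2,194 m³ + 4,937 m³ + 4,336 m³ + 3,439 m³ + 3,621 m³ = 18,527 m³ (under)
Week 34–Week 38: 4,937 m³ + 4,336 m³ + 3,439 m³ + 3,621 m³ + 8,701 m³ = 25,034 m³ (under)
Week 35–Week 39: 4,336 m³ + 3,439 m³ + 3,621 m³ + 8,701 m³ + 3,550 m³ = 23,647 m³ (under)
Week 36–Week 40: 3,439 m³ + 3,621 m³ + 8,701 m³ + 3,550 m³ + 2,517 m³ = 21,828 m³ (under)
Week 37–Week 41: 3,621 m³ + 8,701 m³ + 3,550 m³ + 2,517 m³ + 5,839 m³ = 24,228 m³ (under)
No window exceeds 25,700 m³.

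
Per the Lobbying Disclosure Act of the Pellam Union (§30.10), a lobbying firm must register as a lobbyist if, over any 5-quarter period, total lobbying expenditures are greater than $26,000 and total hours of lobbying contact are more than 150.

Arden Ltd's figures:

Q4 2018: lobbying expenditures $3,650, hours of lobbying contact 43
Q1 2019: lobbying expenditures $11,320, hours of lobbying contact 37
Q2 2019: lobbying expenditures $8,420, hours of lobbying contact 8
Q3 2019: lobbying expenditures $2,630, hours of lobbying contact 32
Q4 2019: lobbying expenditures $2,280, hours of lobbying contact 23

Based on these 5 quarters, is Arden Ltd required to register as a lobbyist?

No

Total lobbying expenditures: $3,650 + $11,320 + $8,420 + $2,630 + $2,280 = $28,300 (> $26,000).
Total hours of lobbying contact: 43 + 37 + 8 + 32 + 23 = 143 (≤ 150).
The test is 'and': the rule requires both, and at least one is not exceeded.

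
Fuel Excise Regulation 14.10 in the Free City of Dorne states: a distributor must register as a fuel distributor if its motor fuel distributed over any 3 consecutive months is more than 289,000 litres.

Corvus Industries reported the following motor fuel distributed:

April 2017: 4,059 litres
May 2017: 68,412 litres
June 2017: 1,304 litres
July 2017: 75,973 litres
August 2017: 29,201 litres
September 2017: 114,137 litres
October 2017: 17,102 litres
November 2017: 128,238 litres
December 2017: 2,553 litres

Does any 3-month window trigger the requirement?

April 2017–June 2017: 4,059 litres + 68,412 litres + 1,304 litres = 73,775 litres (under)
May 2017–July 2017: 68,412 litres + 1,304 litres + 75,973 litres = 145,689 litres (under)
June 2017–August 2017: 1,304 litres + 75,973 litres + 29,201 litres = 106,478 litres (under)
July 2017–September 2017: 75,973 litres + 29,201 litres + 114,137 litres = 219,311 litres (under)
August 2017–October 2017: 29,201 litres + 114,137 litres + 17,102 litres = 160,440 litres (under)
September 2017–November 2017: 114,137 litres + 17,102 litres + 128,238 litres = 259,477 litres (under)
October 2017–December 2017: 17,102 litres + 128,238 litres + 2,553 litres = 147,893 litres (under)
No window exceeds 289,000 litres.

No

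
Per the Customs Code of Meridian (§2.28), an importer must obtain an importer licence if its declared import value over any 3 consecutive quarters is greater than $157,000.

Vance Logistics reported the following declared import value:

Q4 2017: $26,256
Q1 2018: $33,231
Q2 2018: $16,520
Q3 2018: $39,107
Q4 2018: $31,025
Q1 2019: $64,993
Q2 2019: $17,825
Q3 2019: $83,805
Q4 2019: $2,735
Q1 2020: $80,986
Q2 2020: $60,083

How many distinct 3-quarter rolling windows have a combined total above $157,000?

Q4 2017–Q2 2018: $26,256 + $33,231 + $16,520 = $76,007 (under)
Q1 2018–Q3 2018: $33,231 + $16,520 + $39,107 = $88,858 (under)
Q2 2018–Q4 2018: $16,520 + $39,107 + $31,025 = $86,652 (under)
Q3 2018–Q1 2019: $39,107 + $31,025 + $64,993 = $135,125 (under)
Q4 2018–Q2 2019: $31,025 + $64,993 + $17,825 = $113,843 (under)
Q1 2019–Q3 2019: $64,993 + $17,825 + $83,805 = $166,623 (over)
Q2 2019–Q4 2019: $17,825 + $83,805 + $2,735 = $104,365 (under)
Q3 2019–Q1 2020: $83,805 + $2,735 + $80,986 = $167,526 (over)
Q4 2019–Q2 2020: $2,735 + $80,986 + $60,083 = $143,804 (under)
2 windows exceed the threshold.

2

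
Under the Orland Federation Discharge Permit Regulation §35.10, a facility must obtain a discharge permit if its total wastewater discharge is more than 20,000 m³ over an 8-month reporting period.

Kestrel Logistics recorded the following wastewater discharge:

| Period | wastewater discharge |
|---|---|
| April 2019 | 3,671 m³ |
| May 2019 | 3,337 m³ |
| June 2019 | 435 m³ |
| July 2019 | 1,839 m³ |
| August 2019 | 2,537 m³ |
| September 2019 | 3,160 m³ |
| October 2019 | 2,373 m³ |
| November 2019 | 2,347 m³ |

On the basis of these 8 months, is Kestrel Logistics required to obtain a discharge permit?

Total wastewater discharge: 3,671 m³ + 3,337 m³ + 435 m³ + 1,839 m³ + 2,537 m³ + 3,160 m³ + 2,373 m³ + 2,347 m³ = 19,699 m³.
19,699 m³ ≤ 20,000 m³, so the threshold is not exceeded.

No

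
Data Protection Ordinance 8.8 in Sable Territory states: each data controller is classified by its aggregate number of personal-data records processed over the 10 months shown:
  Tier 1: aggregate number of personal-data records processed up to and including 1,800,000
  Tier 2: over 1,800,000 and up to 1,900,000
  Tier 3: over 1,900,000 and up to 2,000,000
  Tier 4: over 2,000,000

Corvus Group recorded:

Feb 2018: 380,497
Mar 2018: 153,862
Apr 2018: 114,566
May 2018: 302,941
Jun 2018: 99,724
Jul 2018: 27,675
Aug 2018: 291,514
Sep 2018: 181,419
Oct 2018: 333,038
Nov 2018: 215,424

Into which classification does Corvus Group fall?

Tier 4

Aggregate number of personal-data records processed: 380,497 + 153,862 + 114,566 + 302,941 + 99,724 + 27,675 + 291,514 + 181,419 + 333,038 + 215,424 = 2,100,660.
2,100,660 > 2,000,000, so Tier 4 applies.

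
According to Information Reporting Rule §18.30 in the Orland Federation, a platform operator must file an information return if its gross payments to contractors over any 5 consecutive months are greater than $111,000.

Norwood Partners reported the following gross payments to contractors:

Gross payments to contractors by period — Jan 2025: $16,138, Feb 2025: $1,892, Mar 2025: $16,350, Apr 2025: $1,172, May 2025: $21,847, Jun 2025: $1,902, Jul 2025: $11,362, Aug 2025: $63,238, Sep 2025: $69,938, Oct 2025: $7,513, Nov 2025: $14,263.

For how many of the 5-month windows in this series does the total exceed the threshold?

Jan 2025–May 2025: $16,138 + $1,892 + $16,350 + $1,172 + $21,847 = $57,399 (under)
Feb 2025–Jun 2025: $1,892 + $16,350 + $1,172 + $21,847 + $1,902 = $43,163 (under)
Mar 2025–Jul 2025: $16,350 + $1,172 + $21,847 + $1,902 + $11,362 = $52,633 (under)
Apr 2025–Aug 2025: $1,172 + $21,847 + $1,902 + $11,362 + $63,238 = $99,521 (under)
May 2025–Sep 2025: $21,847 + $1,902 + $11,362 + $63,238 + $69,938 = $168,287 (over)
Jun 2025–Oct 2025: $1,902 + $11,362 + $63,238 + $69,938 + $7,513 = $153,953 (over)
Jul 2025–Nov 2025: $11,362 + $63,238 + $69,938 + $7,513 + $14,263 = $166,314 (over)
3 windows exceed the threshold.

3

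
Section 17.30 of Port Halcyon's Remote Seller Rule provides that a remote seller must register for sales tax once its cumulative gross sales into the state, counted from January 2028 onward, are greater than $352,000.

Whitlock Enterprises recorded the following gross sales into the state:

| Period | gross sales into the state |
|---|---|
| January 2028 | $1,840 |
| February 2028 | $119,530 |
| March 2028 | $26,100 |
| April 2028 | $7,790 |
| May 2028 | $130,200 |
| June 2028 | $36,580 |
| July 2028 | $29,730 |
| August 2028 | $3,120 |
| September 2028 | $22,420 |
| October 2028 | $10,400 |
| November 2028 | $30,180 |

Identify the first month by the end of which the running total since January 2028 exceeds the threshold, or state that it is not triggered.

August 2028

Through January 2028: $1,840
Through February 2028: $121,370
Through March 2028: $147,470
Through April 2028: $155,260
Through May 2028: $285,460
Through June 2028: $322,040
Through July 2028: $351,770
Through August 2028: $354,890 ← exceeds threshold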